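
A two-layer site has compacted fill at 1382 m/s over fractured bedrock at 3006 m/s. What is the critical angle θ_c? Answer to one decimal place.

Critical incidence: sin θ_c = V₁/V₂ = 1382/3006 = 0.4597.
θ_c = arcsin 0.4597 = 27.37°.

27.4°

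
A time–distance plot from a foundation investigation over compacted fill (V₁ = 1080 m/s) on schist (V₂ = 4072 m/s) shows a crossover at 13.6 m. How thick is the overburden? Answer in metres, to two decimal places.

h = (x_cross/2)·√((V₂−V₁)/(V₂+V₁)).
(V₂−V₁)/(V₂+V₁) = (4072−1080)/(4072+1080) = 0.5807; √ = 0.7621.
h = (13.6/2)·0.7621 = 5.18 m.

5.18 m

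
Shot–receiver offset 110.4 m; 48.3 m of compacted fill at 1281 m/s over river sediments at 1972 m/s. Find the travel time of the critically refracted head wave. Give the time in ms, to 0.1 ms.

t = x/V₂ + 2h·√(V₂²−V₁²)/(V₁V₂).
√(V₂²−V₁²) = √(1972²−1281²) = 1499.3 m/s; delay term = 2·48.3·1499.3/(1281·1972) = 0.05733 s.
t = 110.4/1972 + 0.05733 = 0.11332 s.

113.3 ms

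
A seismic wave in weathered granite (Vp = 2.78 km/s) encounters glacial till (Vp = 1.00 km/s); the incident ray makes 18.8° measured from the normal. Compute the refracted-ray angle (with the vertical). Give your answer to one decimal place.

sin θ₁/V₁ = sin θ₂/V₂ ⇒ sin θ₂ = 1.00·sin 18.8°/2.78 = 1.00·0.3223/2.78 = 0.1159.
θ₂ = arcsin 0.1159 = 6.66° from the normal.

6.7°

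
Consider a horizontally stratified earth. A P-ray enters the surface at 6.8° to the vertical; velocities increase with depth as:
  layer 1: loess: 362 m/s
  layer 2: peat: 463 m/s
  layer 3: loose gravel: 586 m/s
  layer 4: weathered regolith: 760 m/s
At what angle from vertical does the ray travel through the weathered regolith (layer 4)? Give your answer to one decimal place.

Snell's law across each interface conserves sin θ / V, so sin θ_4 = V_4·sin θ₁/V₁.
sin θ_4 = 760 × sin 6.8° / 362 = 0.2486.
θ_4 = arcsin 0.2486 = 14.39°.

14.4°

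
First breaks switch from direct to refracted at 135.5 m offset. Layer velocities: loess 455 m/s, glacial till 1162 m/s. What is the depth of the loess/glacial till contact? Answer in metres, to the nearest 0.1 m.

h = (x_cross/2)·√((V₂−V₁)/(V₂+V₁)).
(V₂−V₁)/(V₂+V₁) = (1162−455)/(1162+455) = 0.4372; √ = 0.6612.
h = (135.5/2)·0.6612 = 44.80 m.

44.8 m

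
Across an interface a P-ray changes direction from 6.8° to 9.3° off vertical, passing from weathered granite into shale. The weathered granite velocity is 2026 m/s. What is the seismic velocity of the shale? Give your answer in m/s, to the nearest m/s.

sin 6.8° = 0.1184; sin 9.3° = 0.1616.
V₂ = V₁·(sin θ₂/sin θ₁) = 2026·(0.1616/0.1184) = 2765.19 m/s.

2765 m/s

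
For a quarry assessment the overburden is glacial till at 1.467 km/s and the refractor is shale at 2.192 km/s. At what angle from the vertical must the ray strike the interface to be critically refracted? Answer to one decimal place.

42.0°

At critical incidence the refracted ray runs along the interface (θ₂ = 90°), so sin θ_c = V₁/V₂.
θ_c = arcsin(1.467/2.192) = arcsin 0.6693 = 42.01°.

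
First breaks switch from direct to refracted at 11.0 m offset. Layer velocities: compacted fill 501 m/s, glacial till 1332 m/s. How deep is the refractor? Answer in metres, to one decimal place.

h = (x_cross/2)·√((V₂−V₁)/(V₂+V₁)).
(V₂−V₁)/(V₂+V₁) = (1332−501)/(1332+501) = 0.4534; √ = 0.6733.
h = (11.0/2)·0.6733 = 3.70 m.

3.7 m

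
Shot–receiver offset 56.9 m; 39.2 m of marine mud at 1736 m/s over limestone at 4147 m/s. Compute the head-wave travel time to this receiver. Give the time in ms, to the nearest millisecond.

55 ms

t = x/V₂ + 2h·√(V₂²−V₁²)/(V₁V₂).
√(V₂²−V₁²) = √(4147²−1736²) = 3766.2 m/s; delay term = 2·39.2·3766.2/(1736·4147) = 0.04101 s.
t = 56.9/4147 + 0.04101 = 0.05473 s.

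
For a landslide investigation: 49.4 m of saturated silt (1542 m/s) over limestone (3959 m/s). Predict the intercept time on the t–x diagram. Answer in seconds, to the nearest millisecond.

tᵢ = 2h·√(V₂²−V₁²)/(V₁V₂).
√(V₂²−V₁²) = √(3959²−1542²) = 3646.4 m/s.
tᵢ = 2·49.4·3646.4/(1542·3959) = 0.05901 s.

0.059 s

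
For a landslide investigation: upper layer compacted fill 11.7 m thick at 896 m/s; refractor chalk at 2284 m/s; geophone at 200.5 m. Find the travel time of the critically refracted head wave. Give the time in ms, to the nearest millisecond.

θ_c = arcsin(V₁/V₂) = arcsin(896/2284) = 23.10°, cos θ_c = 0.9198.
Intercept time tᵢ = 2h cos θ_c / V₁ = 2·11.7·0.9198/896 = 0.02402 s.
t = x/V₂ + tᵢ = 200.5/2284 + 0.02402 = 0.11181 s.

112 ms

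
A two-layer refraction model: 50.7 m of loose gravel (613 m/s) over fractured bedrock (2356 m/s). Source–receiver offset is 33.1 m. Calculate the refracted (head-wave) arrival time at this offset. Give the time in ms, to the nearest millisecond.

t = x/V₂ + 2h·√(V₂²−V₁²)/(V₁V₂).
√(V₂²−V₁²) = √(2356²−613²) = 2274.9 m/s; delay term = 2·50.7·2274.9/(613·2356) = 0.15972 s.
t = 33.1/2356 + 0.15972 = 0.17377 s.

174 ms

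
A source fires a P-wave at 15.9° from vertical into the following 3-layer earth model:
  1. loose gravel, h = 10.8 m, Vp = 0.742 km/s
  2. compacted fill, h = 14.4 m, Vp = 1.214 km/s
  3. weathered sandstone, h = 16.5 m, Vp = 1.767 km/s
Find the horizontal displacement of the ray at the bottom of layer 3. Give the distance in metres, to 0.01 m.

24.50 m

p = sin θ₁/V₁ = sin 15.9°/0.742 = 3.6922e-01 s/km is conserved through the stack.
Layer 1: θ = 15.90°; offset = 10.8·tan 15.90° = 3.0765 m.
Layer 2: sin θ = p·1.214 = 0.4482 → θ = 26.63°; offset = 14.4·tan 26.63° = 7.2205 m.
Layer 3: sin θ = p·1.767 = 0.6524 → θ = 40.72°; offset = 16.5·tan 40.72° = 14.2039 m.
Total horizontal offset = 24.5009 m.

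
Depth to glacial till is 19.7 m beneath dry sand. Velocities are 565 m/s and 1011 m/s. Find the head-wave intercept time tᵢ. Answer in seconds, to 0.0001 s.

tᵢ = 2h·√(V₂²−V₁²)/(V₁V₂).
√(V₂²−V₁²) = √(1011²−565²) = 838.4 m/s.
tᵢ = 2·19.7·838.4/(565·1011) = 0.05783 s.

0.0578 s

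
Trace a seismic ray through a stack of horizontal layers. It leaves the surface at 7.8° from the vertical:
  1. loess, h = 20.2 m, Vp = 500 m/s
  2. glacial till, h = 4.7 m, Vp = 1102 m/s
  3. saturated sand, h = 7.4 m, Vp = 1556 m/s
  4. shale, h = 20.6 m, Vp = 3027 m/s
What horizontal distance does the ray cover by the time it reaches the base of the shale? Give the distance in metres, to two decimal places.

37.38 m

Apply Snell's law at each interface; in layer i the horizontal offset is hᵢ·tan θᵢ.
Layer 1: θ = 7.80°; offset = 20.2·tan 7.80° = 2.7671 m.
Layer 2: sin θ = 1102·sin 7.8°/500 = 0.2991, θ = 17.40°; offset = 4.7·tan 17.40° = 1.4733 m.
Layer 3: sin θ = 1556·sin 7.8°/500 = 0.4223, θ = 24.98°; offset = 7.4·tan 24.98° = 3.4480 m.
Layer 4: sin θ = 3027·sin 7.8°/500 = 0.8216, θ = 55.25°; offset = 20.6·tan 55.25° = 29.6920 m.
Summing the layer offsets gives 37.3804 m.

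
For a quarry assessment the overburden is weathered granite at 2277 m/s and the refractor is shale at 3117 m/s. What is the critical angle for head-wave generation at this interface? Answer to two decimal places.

46.93°

Critical incidence: sin θ_c = V₁/V₂ = 2277/3117 = 0.7305.
θ_c = arcsin 0.7305 = 46.93°.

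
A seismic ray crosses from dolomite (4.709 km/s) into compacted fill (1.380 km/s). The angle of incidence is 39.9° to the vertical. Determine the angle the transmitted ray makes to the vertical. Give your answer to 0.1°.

10.8°

sin θ₁/V₁ = sin θ₂/V₂ ⇒ sin θ₂ = 1.380·sin 39.9°/4.709 = 1.380·0.6414/4.709 = 0.1880.
θ₂ = sin⁻¹(0.1880) = 10.83° (from vertical).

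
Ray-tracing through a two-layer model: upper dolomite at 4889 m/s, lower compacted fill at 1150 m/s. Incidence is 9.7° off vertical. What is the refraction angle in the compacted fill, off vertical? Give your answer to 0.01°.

2.27°

Snell's law: sin θ₂ = (V₂/V₁)·sin θ₁ = (1150/4889)·sin 9.7° = 0.0396.
θ₂ = sin⁻¹(0.0396) = 2.27° (from vertical).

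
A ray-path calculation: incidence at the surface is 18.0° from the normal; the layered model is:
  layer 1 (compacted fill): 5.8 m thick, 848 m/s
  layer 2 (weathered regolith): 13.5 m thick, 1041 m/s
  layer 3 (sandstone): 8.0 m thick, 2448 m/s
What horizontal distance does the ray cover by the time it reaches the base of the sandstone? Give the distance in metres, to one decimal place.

Apply Snell's law at each interface; in layer i the horizontal offset is hᵢ·tan θᵢ.
Layer 1: θ = 18.00°; offset = 5.8·tan 18.00° = 1.885 m.
Layer 2: sin θ = 1041·sin 18.0°/848 = 0.3793, θ = 22.29°; offset = 13.5·tan 22.29° = 5.535 m.
Layer 3: sin θ = 2448·sin 18.0°/848 = 0.8921, θ = 63.13°; offset = 8.0·tan 63.13° = 15.792 m.
Total horizontal offset = 23.212 m.

23.2 m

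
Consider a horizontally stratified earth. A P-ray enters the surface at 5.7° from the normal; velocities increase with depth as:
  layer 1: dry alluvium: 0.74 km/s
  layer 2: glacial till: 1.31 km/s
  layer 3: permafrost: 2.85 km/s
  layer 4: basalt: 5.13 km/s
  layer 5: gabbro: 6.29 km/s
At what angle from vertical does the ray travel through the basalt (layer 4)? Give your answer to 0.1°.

43.5°

Snell's law across each interface conserves sin θ / V, so sin θ_4 = V_4·sin θ₁/V₁.
sin θ_4 = 5.13 × sin 5.7° / 0.74 = 0.6885.
θ_4 = 43.51° from the vertical.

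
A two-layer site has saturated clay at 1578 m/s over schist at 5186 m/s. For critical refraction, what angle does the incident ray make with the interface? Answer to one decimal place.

72.3°

Critical incidence: sin θ_c = V₁/V₂ = 1578/5186 = 0.3043.
θ_c = arcsin 0.3043 = 17.71°.
Measured from the interface: 90° − 17.71° = 72.29°.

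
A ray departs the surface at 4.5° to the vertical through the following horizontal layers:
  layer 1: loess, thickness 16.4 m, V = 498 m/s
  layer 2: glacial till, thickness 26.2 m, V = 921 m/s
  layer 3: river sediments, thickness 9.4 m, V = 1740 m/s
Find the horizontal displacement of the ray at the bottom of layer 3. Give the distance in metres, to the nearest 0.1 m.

7.8 m

p = sin θ₁/V₁ = sin 4.5°/498 = 1.5755e-04 s/m is conserved through the stack.
Layer 1: θ = 4.50°; offset = 16.4·tan 4.50° = 1.291 m.
Layer 2: sin θ = p·921 = 0.1451 → θ = 8.34°; offset = 26.2·tan 8.34° = 3.842 m.
Layer 3: sin θ = p·1740 = 0.2741 → θ = 15.91°; offset = 9.4·tan 15.91° = 2.680 m.
Total horizontal offset = 7.813 m.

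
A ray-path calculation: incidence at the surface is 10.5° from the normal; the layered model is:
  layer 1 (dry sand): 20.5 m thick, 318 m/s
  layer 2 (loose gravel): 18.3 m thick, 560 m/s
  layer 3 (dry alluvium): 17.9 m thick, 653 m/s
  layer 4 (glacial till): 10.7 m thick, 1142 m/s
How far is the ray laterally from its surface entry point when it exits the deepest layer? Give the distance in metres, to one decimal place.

26.5 m

p = sin θ₁/V₁ = sin 10.5°/318 = 5.7307e-04 s/m is conserved through the stack.
Layer 1: θ = 10.50°; offset = 20.5·tan 10.50° = 3.799 m.
Layer 2: sin θ = p·560 = 0.3209 → θ = 18.72°; offset = 18.3·tan 18.72° = 6.201 m.
Layer 3: sin θ = p·653 = 0.3742 → θ = 21.98°; offset = 17.9·tan 21.98° = 7.223 m.
Layer 4: sin θ = p·1142 = 0.6544 → θ = 40.88°; offset = 10.7·tan 40.88° = 9.261 m.
Summing the layer offsets gives 26.485 m.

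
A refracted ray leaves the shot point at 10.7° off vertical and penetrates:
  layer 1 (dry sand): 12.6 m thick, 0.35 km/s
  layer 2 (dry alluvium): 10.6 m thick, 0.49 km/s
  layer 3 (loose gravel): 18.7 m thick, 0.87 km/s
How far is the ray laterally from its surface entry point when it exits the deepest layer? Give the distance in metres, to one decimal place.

15.0 m

p = sin θ₁/V₁ = sin 10.7°/0.35 = 5.3048e-01 s/km is conserved through the stack.
Layer 1: θ = 10.70°; offset = 12.6·tan 10.70° = 2.381 m.
Layer 2: sin θ = p·0.49 = 0.2599 → θ = 15.07°; offset = 10.6·tan 15.07° = 2.853 m.
Layer 3: sin θ = p·0.87 = 0.4615 → θ = 27.48°; offset = 18.7·tan 27.48° = 9.728 m.
Σ offsets = 14.962 m.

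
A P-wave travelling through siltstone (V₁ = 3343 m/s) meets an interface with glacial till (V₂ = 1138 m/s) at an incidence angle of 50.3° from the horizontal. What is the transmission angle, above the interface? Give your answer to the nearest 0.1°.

77.4°

Angle from the normal: 90° − 50.3° = 39.7°.
sin θ₁/V₁ = sin θ₂/V₂ ⇒ sin θ₂ = 1138·sin 39.7°/3343 = 1138·0.6388/3343 = 0.2174.
θ₂ = sin⁻¹(0.2174) = 12.56° (from vertical).
From the interface: 90° − 12.56° = 77.44°.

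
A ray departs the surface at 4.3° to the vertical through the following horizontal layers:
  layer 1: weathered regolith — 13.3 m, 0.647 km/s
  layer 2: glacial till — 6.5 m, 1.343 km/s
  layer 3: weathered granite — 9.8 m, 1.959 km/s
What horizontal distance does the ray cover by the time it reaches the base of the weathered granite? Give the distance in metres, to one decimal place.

4.3 m

p = sin θ₁/V₁ = sin 4.3°/0.647 = 1.1589e-01 s/km is conserved through the stack.
Layer 1: θ = 4.30°; offset = 13.3·tan 4.30° = 1.000 m.
Layer 2: sin θ = p·1.343 = 0.1556 → θ = 8.95°; offset = 6.5·tan 8.95° = 1.024 m.
Layer 3: sin θ = p·1.959 = 0.2270 → θ = 13.12°; offset = 9.8·tan 13.12° = 2.284 m.
Summing the layer offsets gives 4.309 m.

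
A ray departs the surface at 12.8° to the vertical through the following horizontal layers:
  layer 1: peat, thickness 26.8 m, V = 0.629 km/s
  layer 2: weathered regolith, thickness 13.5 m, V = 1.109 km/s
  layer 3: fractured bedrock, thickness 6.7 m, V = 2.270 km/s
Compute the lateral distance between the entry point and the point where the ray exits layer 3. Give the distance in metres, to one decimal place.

Ray parameter p = sin 12.8° / 0.629 km/s = 3.5222e-01 s/km.
Layer 1: θ = 12.80°; offset = 26.8·tan 12.80° = 6.089 m.
Layer 2: sin θ = p·1.109 = 0.3906 → θ = 22.99°; offset = 13.5·tan 22.99° = 5.728 m.
Layer 3: sin θ = p·2.270 = 0.7995 → θ = 53.09°; offset = 6.7·tan 53.09° = 8.919 m.
Summing the layer offsets gives 20.737 m.

20.7 m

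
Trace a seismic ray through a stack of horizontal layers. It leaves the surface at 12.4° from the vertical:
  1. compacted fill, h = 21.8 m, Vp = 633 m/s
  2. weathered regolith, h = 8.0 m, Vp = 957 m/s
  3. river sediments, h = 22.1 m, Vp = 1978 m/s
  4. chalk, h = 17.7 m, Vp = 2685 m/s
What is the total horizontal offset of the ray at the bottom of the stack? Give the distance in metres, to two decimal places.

66.60 m

p = sin θ₁/V₁ = sin 12.4°/633 = 3.3923e-04 s/m is conserved through the stack.
Layer 1: θ = 12.40°; offset = 21.8·tan 12.40° = 4.7930 m.
Layer 2: sin θ = p·957 = 0.3246 → θ = 18.94°; offset = 8.0·tan 18.94° = 2.7459 m.
Layer 3: sin θ = p·1978 = 0.6710 → θ = 42.14°; offset = 22.1·tan 42.14° = 20.0002 m.
Layer 4: sin θ = p·2685 = 0.9108 → θ = 65.62°; offset = 17.7·tan 65.62° = 39.0598 m.
Summing the layer offsets gives 66.5990 m.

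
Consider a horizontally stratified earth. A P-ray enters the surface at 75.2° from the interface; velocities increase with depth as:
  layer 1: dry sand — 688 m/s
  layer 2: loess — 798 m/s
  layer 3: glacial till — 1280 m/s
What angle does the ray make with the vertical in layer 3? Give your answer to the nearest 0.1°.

From the normal: θ₁ = 90° − 75.2° = 14.8°.
Snell's law across each interface conserves sin θ / V, so sin θ_3 = V_3·sin θ₁/V₁.
sin θ_3 = 1280 × sin 14.8° / 688 = 0.4752.
θ_3 = arcsin 0.4752 = 28.38°.

28.4°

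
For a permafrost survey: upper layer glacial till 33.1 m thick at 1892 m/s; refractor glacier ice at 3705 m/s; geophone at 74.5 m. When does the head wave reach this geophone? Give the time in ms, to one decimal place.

50.2 ms

t = x/V₂ + 2h·√(V₂²−V₁²)/(V₁V₂).
√(V₂²−V₁²) = √(3705²−1892²) = 3185.5 m/s; delay term = 2·33.1·3185.5/(1892·3705) = 0.03008 s.
t = 74.5/3705 + 0.03008 = 0.05019 s.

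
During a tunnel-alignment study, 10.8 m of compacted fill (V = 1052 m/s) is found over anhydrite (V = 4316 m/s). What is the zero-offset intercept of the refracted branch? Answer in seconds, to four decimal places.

θ_c = arcsin(V₁/V₂) = arcsin(1052/4316) = 14.11°; cos θ_c = 0.9698.
tᵢ = 2h·cos θ_c / V₁ = 2·10.8·0.9698 / 1052 = 0.01991 s.

0.0199 s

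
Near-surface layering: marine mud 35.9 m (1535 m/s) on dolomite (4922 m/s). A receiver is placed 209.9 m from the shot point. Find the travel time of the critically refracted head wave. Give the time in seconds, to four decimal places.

θ_c = arcsin(V₁/V₂) = arcsin(1535/4922) = 18.17°, cos θ_c = 0.9501.
Intercept time tᵢ = 2h cos θ_c / V₁ = 2·35.9·0.9501/1535 = 0.04444 s.
t = x/V₂ + tᵢ = 209.9/4922 + 0.04444 = 0.08709 s.

0.0871 s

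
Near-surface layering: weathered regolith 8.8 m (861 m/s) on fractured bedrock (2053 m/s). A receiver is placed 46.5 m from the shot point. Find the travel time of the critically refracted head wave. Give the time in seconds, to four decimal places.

θ_c = arcsin(V₁/V₂) = arcsin(861/2053) = 24.80°, cos θ_c = 0.9078.
Intercept time tᵢ = 2h cos θ_c / V₁ = 2·8.8·0.9078/861 = 0.01856 s.
t = x/V₂ + tᵢ = 46.5/2053 + 0.01856 = 0.04121 s.

0.0412 s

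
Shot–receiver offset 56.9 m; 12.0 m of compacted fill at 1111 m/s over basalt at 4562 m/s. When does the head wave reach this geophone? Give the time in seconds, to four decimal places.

0.0334 s

θ_c = arcsin(V₁/V₂) = arcsin(1111/4562) = 14.10°, cos θ_c = 0.9699.
Intercept time tᵢ = 2h cos θ_c / V₁ = 2·12.0·0.9699/1111 = 0.02095 s.
t = x/V₂ + tᵢ = 56.9/4562 + 0.02095 = 0.03342 s.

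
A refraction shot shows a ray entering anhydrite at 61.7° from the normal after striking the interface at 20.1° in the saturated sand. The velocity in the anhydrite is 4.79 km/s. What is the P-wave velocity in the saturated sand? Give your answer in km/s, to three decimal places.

1.870 km/s

sin 20.1° = 0.3437; sin 61.7° = 0.8805.
V₁ = V₂·(sin θ₁/sin θ₂) = 4.79·(0.3437/0.8805) = 1.870 km/s.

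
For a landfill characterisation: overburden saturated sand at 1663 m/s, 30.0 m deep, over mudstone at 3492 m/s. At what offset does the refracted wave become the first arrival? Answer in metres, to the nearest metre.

x_cross = 2h·√((V₂+V₁)/(V₂−V₁)).
(V₂+V₁)/(V₂−V₁) = (3492+1663)/(3492−1663) = 2.8185; √ = 1.6788.
x_cross = 2·30.0·1.6788 = 100.73 m.

101 m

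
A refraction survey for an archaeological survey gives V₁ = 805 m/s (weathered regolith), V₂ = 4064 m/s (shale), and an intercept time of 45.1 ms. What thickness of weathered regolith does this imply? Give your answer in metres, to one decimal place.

18.5 m

h = tᵢ·V₁·V₂ / (2·√(V₂²−V₁²)).
√(V₂²−V₁²) = √(4064² − 805²) = 3983.5 m/s.
h = 0.0451 s × 805 × 4064 / (2 × 3983.5) = 18.52 m.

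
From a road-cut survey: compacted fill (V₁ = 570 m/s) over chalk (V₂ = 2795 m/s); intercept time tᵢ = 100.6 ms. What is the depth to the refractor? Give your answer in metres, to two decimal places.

h = tᵢ·V₁·V₂ / (2·√(V₂²−V₁²)).
√(V₂²−V₁²) = √(2795² − 570²) = 2736.3 m/s.
h = 0.1006 s × 570 × 2795 / (2 × 2736.3) = 29.29 m.

29.29 m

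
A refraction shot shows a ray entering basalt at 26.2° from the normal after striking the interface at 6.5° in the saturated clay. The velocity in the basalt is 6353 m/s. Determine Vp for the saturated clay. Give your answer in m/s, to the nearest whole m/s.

1629 m/s

Snell's law: sin 6.5°/V₁ = sin 26.2°/V₂.
V₁ = V₂·sin 6.5°/sin 26.2° = 6353 × 0.2564 = 1628.93 m/s.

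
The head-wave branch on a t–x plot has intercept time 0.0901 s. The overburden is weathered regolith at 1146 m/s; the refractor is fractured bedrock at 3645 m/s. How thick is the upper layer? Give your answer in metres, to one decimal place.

54.4 m

θ_c = arcsin(1146/3645) = 18.32°; cos θ_c = 0.9493.
tᵢ = 2h cos θ_c/V₁ ⇒ h = tᵢ·V₁/(2 cos θ_c) = 0.0901·1146/(2·0.9493) = 54.39 m.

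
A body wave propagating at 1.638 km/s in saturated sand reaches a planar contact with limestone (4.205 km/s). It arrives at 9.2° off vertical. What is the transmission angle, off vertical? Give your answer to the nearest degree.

Snell's law: sin θ₂ = (V₂/V₁)·sin θ₁ = (4.205/1.638)·sin 9.2° = 0.4104.
θ₂ = sin⁻¹(0.4104) = 24.23° (from vertical).

24°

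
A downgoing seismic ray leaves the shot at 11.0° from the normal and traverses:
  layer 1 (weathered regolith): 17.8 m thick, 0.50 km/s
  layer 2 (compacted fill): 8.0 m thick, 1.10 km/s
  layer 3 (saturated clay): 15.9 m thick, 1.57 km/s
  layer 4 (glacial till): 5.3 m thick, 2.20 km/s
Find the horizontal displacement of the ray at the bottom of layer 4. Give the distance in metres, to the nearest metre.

Ray parameter p = sin 11.0° / 0.50 km/s = 3.8162e-01 s/km.
Layer 1: θ = 11.00°; offset = 17.8·tan 11.00° = 3.460 m.
Layer 2: sin θ = p·1.10 = 0.4198 → θ = 24.82°; offset = 8.0·tan 24.82° = 3.700 m.
Layer 3: sin θ = p·1.57 = 0.5991 → θ = 36.81°; offset = 15.9·tan 36.81° = 11.898 m.
Layer 4: sin θ = p·2.20 = 0.8396 → θ = 57.09°; offset = 5.3·tan 57.09° = 8.191 m.
Total horizontal offset = 27.249 m.

27 m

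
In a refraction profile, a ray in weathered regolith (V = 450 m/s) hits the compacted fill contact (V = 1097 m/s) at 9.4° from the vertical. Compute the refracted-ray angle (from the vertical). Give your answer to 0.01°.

Snell's law: sin θ₂ = (V₂/V₁)·sin θ₁ = (1097/450)·sin 9.4° = 0.3982.
θ₂ = arcsin 0.3982 = 23.46° from the normal.

23.46°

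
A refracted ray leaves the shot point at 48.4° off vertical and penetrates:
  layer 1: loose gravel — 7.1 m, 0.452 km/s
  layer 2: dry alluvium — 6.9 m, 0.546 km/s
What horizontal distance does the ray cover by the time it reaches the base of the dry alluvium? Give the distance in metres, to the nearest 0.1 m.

22.5 m

p = sin θ₁/V₁ = sin 48.4°/0.452 = 1.6544e+00 s/km is conserved through the stack.
Layer 1: θ = 48.40°; offset = 7.1·tan 48.40° = 7.997 m.
Layer 2: sin θ = p·0.546 = 0.9033 → θ = 64.60°; offset = 6.9·tan 64.60° = 14.529 m.
Summing the layer offsets gives 22.526 m.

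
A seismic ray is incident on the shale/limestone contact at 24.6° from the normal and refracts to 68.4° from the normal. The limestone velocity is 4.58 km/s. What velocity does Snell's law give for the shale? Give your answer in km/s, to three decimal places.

2.051 km/s

sin 24.6° = 0.4163; sin 68.4° = 0.9298.
V₁ = V₂·(sin θ₁/sin θ₂) = 4.58·(0.4163/0.9298) = 2.051 km/s.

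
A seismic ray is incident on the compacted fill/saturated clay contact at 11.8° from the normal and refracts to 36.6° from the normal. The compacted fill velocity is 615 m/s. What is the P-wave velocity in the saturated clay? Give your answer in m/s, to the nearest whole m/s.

1793 m/s

Snell's law: sin 11.8°/V₁ = sin 36.6°/V₂.
V₂ = V₁·sin 36.6°/sin 11.8° = 615 × 2.9156 = 1793.08 m/s.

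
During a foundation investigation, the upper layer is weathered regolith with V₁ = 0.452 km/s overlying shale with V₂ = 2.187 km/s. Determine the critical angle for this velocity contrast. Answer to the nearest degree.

12°

Critical incidence: sin θ_c = V₁/V₂ = 0.452/2.187 = 0.2067.
θ_c = arcsin 0.2067 = 11.93°.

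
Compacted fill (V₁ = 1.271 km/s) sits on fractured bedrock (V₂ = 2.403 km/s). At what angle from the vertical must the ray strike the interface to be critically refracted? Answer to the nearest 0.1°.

31.9°

Critical incidence: sin θ_c = V₁/V₂ = 1.271/2.403 = 0.5289.
θ_c = arcsin 0.5289 = 31.93°.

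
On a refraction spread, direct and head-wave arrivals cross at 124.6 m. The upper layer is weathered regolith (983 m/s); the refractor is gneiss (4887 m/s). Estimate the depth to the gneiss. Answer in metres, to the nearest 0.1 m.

50.8 m

x_cross = 2h·√((V₂+V₁)/(V₂−V₁)) → h = x_cross / (2·√((V₂+V₁)/(V₂−V₁))).
√((V₂+V₁)/(V₂−V₁)) = √((4887+983)/(4887−983)) = 1.2262.
h = 124.6 / (2·1.2262) = 50.81 m.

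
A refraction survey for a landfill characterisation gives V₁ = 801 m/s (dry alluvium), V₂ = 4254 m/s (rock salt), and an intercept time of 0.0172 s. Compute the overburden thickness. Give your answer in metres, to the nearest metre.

h = tᵢ·V₁·V₂ / (2·√(V₂²−V₁²)).
√(V₂²−V₁²) = √(4254² − 801²) = 4177.9 m/s.
h = 0.0172 s × 801 × 4254 / (2 × 4177.9) = 7.01 m.

7 m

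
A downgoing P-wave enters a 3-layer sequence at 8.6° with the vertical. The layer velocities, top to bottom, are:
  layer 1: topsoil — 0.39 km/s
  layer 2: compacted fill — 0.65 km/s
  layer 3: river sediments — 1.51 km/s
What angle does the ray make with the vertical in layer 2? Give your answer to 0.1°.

14.4°

Snell's law across each interface conserves sin θ / V, so sin θ_2 = V_2·sin θ₁/V₁.
sin θ_2 = 0.65 × sin 8.6° / 0.39 = 0.2492.
θ_2 = 14.43° from the vertical.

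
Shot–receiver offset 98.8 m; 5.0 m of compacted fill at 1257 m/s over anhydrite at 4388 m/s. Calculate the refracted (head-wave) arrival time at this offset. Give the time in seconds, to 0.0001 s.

0.0301 s

θ_c = arcsin(V₁/V₂) = arcsin(1257/4388) = 16.65°, cos θ_c = 0.9581.
Intercept time tᵢ = 2h cos θ_c / V₁ = 2·5.0·0.9581/1257 = 0.00762 s.
t = x/V₂ + tᵢ = 98.8/4388 + 0.00762 = 0.03014 s.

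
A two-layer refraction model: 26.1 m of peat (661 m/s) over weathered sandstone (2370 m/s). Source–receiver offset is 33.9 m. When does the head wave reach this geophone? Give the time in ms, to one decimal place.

90.1 ms

θ_c = arcsin(V₁/V₂) = arcsin(661/2370) = 16.19°, cos θ_c = 0.9603.
Intercept time tᵢ = 2h cos θ_c / V₁ = 2·26.1·0.9603/661 = 0.07584 s.
t = x/V₂ + tᵢ = 33.9/2370 + 0.07584 = 0.09014 s.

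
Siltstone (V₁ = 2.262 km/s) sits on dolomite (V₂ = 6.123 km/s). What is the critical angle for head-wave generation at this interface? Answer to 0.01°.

21.68°

At critical incidence the refracted ray runs along the interface (θ₂ = 90°), so sin θ_c = V₁/V₂.
θ_c = arcsin(2.262/6.123) = arcsin 0.3694 = 21.68°.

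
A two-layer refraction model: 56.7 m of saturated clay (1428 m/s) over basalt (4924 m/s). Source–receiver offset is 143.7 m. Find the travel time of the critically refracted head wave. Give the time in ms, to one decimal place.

t = x/V₂ + 2h·√(V₂²−V₁²)/(V₁V₂).
√(V₂²−V₁²) = √(4924²−1428²) = 4712.4 m/s; delay term = 2·56.7·4712.4/(1428·4924) = 0.07600 s.
t = 143.7/4924 + 0.07600 = 0.10518 s.

105.2 ms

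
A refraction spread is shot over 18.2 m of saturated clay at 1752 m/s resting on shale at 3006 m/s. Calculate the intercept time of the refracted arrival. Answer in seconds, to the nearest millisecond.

tᵢ = 2h·√(V₂²−V₁²)/(V₁V₂).
√(V₂²−V₁²) = √(3006²−1752²) = 2442.6 m/s.
tᵢ = 2·18.2·2442.6/(1752·3006) = 0.01688 s.

0.017 s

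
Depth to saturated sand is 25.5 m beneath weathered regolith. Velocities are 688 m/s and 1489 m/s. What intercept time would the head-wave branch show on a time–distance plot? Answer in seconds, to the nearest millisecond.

θ_c = arcsin(V₁/V₂) = arcsin(688/1489) = 27.52°; cos θ_c = 0.8869.
tᵢ = 2h·cos θ_c / V₁ = 2·25.5·0.8869 / 688 = 0.06574 s.

0.066 s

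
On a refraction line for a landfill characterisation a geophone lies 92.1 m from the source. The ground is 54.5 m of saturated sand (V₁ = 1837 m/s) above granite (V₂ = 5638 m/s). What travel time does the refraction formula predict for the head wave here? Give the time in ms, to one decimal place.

θ_c = arcsin(V₁/V₂) = arcsin(1837/5638) = 19.02°, cos θ_c = 0.9454.
Intercept time tᵢ = 2h cos θ_c / V₁ = 2·54.5·0.9454/1837 = 0.05610 s.
t = x/V₂ + tᵢ = 92.1/5638 + 0.05610 = 0.07243 s.

72.4 ms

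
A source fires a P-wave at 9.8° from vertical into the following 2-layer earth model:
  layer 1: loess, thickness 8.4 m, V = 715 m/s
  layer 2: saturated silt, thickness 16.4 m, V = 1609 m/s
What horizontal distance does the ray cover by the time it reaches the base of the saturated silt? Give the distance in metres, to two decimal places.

8.25 m

Apply Snell's law at each interface; in layer i the horizontal offset is hᵢ·tan θᵢ.
Layer 1: θ = 9.80°; offset = 8.4·tan 9.80° = 1.4509 m.
Layer 2: sin θ = 1609·sin 9.8°/715 = 0.3830, θ = 22.52°; offset = 16.4·tan 22.52° = 6.8003 m.
Total horizontal offset = 8.2513 m.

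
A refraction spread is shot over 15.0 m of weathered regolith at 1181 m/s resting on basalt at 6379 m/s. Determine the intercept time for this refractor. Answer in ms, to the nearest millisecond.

θ_c = arcsin(V₁/V₂) = arcsin(1181/6379) = 10.67°; cos θ_c = 0.9827.
tᵢ = 2h·cos θ_c / V₁ = 2·15.0·0.9827 / 1181 = 0.02496 s.

25 ms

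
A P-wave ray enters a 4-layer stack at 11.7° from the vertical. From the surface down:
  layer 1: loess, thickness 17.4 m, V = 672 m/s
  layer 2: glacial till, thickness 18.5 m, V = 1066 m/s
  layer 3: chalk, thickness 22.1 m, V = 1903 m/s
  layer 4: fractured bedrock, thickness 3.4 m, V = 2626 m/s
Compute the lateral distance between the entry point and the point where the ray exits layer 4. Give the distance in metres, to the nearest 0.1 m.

29.8 m

Ray parameter p = sin 11.7° / 672 m/s = 3.0177e-04 s/m.
Layer 1: θ = 11.70°; offset = 17.4·tan 11.70° = 3.603 m.
Layer 2: sin θ = p·1066 = 0.3217 → θ = 18.76°; offset = 18.5·tan 18.76° = 6.285 m.
Layer 3: sin θ = p·1903 = 0.5743 → θ = 35.05°; offset = 22.1·tan 35.05° = 15.502 m.
Layer 4: sin θ = p·2626 = 0.7924 → θ = 52.41°; offset = 3.4·tan 52.41° = 4.417 m.
Total horizontal offset = 29.808 m.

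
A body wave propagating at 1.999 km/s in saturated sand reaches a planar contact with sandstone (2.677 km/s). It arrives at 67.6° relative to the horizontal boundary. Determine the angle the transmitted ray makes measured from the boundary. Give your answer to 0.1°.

Angle from the normal: 90° − 67.6° = 22.4°.
sin θ₁/V₁ = sin θ₂/V₂ ⇒ sin θ₂ = 2.677·sin 22.4°/1.999 = 2.677·0.3811/1.999 = 0.5103.
θ₂ = sin⁻¹(0.5103) = 30.69° (from vertical).
From the interface: 90° − 30.69° = 59.31°.

59.3°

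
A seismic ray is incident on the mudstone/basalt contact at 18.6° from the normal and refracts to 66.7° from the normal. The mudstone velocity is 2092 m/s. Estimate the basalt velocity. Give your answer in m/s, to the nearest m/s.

6024 m/s

sin 18.6° = 0.3190; sin 66.7° = 0.9184.
V₂ = V₁·(sin θ₂/sin θ₁) = 2092·(0.9184/0.3190) = 6023.93 m/s.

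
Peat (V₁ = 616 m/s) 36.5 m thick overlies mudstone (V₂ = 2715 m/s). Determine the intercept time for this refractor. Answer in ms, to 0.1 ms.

θ_c = arcsin(V₁/V₂) = arcsin(616/2715) = 13.11°; cos θ_c = 0.9739.
tᵢ = 2h·cos θ_c / V₁ = 2·36.5·0.9739 / 616 = 0.11542 s.

115.4 ms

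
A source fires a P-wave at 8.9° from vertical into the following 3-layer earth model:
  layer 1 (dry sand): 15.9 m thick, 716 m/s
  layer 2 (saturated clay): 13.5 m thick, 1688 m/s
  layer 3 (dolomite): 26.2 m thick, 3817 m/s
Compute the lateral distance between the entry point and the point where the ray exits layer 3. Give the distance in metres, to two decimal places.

Apply Snell's law at each interface; in layer i the horizontal offset is hᵢ·tan θᵢ.
Layer 1: θ = 8.90°; offset = 15.9·tan 8.90° = 2.4899 m.
Layer 2: sin θ = 1688·sin 8.9°/716 = 0.3647, θ = 21.39°; offset = 13.5·tan 21.39° = 5.2882 m.
Layer 3: sin θ = 3817·sin 8.9°/716 = 0.8248, θ = 55.56°; offset = 26.2·tan 55.56° = 38.2131 m.
Total horizontal offset = 45.9912 m.

45.99 m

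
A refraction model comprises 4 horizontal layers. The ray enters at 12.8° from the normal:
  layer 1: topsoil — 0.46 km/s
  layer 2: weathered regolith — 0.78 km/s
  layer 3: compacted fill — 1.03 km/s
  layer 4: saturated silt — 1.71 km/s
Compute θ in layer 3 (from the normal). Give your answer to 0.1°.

Snell's law across each interface conserves sin θ / V, so sin θ_3 = V_3·sin θ₁/V₁.
sin θ_3 = 1.03 × sin 12.8° / 0.46 = 0.4961.
θ_3 = 29.74° from the vertical.

29.7°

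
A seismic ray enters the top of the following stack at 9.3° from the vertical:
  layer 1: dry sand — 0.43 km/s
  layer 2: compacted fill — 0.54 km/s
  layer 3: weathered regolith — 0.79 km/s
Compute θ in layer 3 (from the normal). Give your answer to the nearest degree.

Ray parameter p = sin 9.3° / 0.43 = 3.7582e-01 s/km.
sin θ_3 = p·V_3 = 3.7582e-01 × 0.79 = 0.2969.
θ_3 = arcsin 0.2969 = 17.27°.

17°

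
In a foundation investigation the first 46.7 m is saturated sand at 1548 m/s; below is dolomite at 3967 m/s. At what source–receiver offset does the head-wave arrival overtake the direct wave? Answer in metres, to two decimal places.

141.03 m

θ_c = arcsin(1548/3967) = 22.97°, so cos θ_c = 0.9207 and tᵢ = 2h cos θ_c/V₁ = 0.0556 s.
At crossover x/V₁ = x/V₂ + tᵢ ⇒ x = tᵢ/(1/V₁ − 1/V₂) = 0.05555/(6.4599e-04 − 2.5208e-04) = 141.03 m.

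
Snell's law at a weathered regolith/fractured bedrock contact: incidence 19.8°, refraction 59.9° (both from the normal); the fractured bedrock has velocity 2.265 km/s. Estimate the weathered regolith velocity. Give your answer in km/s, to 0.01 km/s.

Snell's law: sin 19.8°/V₁ = sin 59.9°/V₂.
V₁ = V₂·sin 19.8°/sin 59.9° = 2.265 × 0.3915 = 0.89 km/s.

0.89 km/s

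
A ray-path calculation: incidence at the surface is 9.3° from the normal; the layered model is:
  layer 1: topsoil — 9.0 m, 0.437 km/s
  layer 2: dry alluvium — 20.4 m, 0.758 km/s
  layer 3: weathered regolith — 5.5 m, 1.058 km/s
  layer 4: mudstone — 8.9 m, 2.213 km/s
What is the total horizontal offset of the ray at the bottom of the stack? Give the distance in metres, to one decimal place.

22.4 m

Apply Snell's law at each interface; in layer i the horizontal offset is hᵢ·tan θᵢ.
Layer 1: θ = 9.30°; offset = 9.0·tan 9.30° = 1.474 m.
Layer 2: sin θ = 0.758·sin 9.3°/0.437 = 0.2803, θ = 16.28°; offset = 20.4·tan 16.28° = 5.957 m.
Layer 3: sin θ = 1.058·sin 9.3°/0.437 = 0.3913, θ = 23.03°; offset = 5.5·tan 23.03° = 2.338 m.
Layer 4: sin θ = 2.213·sin 9.3°/0.437 = 0.8184, θ = 54.92°; offset = 8.9·tan 54.92° = 12.674 m.
Summing the layer offsets gives 22.443 m.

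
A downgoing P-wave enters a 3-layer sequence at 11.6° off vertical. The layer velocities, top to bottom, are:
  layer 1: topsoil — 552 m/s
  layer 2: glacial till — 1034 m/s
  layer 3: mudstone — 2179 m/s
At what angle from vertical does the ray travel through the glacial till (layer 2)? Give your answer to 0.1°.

Ray parameter p = sin 11.6° / 552 = 3.6427e-04 s/m.
sin θ_2 = p·V_2 = 3.6427e-04 × 1034 = 0.3767.
θ_2 = 22.13° from the vertical.

22.1°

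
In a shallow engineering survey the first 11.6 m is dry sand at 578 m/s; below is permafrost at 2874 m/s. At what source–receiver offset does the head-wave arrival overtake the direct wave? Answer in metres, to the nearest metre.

28 m

x_cross = 2h·√((V₂+V₁)/(V₂−V₁)).
(V₂+V₁)/(V₂−V₁) = (2874+578)/(2874−578) = 1.5035; √ = 1.2262.
x_cross = 2·11.6·1.2262 = 28.45 m.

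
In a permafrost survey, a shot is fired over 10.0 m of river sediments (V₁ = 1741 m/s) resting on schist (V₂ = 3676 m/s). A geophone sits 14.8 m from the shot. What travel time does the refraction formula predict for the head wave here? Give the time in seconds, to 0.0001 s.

0.0141 s

θ_c = arcsin(V₁/V₂) = arcsin(1741/3676) = 28.27°, cos θ_c = 0.8807.
Intercept time tᵢ = 2h cos θ_c / V₁ = 2·10.0·0.8807/1741 = 0.01012 s.
t = x/V₂ + tᵢ = 14.8/3676 + 0.01012 = 0.01414 s.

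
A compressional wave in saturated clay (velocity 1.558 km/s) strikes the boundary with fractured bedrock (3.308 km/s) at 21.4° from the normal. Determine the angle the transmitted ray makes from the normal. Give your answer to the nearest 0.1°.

Snell's law: sin θ₂ = (V₂/V₁)·sin θ₁ = (3.308/1.558)·sin 21.4° = 0.7747.
θ₂ = sin⁻¹(0.7747) = 50.78° (from vertical).

50.8°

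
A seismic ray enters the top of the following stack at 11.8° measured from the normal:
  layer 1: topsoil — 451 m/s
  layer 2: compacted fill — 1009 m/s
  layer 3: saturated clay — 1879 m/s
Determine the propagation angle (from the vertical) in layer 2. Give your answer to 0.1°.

Ray parameter p = sin 11.8° / 451 = 4.5343e-04 s/m.
sin θ_2 = p·V_2 = 4.5343e-04 × 1009 = 0.4575.
θ_2 = arcsin 0.4575 = 27.23°.

27.2°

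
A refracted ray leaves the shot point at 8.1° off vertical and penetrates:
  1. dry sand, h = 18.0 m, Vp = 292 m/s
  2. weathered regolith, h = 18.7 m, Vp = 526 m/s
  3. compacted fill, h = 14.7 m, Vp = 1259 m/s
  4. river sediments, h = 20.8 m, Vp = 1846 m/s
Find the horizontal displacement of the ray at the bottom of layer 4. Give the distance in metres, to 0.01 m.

Ray parameter p = sin 8.1° / 292 m/s = 4.8254e-04 s/m.
Layer 1: θ = 8.10°; offset = 18.0·tan 8.10° = 2.5618 m.
Layer 2: sin θ = p·526 = 0.2538 → θ = 14.70°; offset = 18.7·tan 14.70° = 4.9070 m.
Layer 3: sin θ = p·1259 = 0.6075 → θ = 37.41°; offset = 14.7·tan 37.41° = 11.2431 m.
Layer 4: sin θ = p·1846 = 0.8908 → θ = 62.97°; offset = 20.8·tan 62.97° = 40.7689 m.
Summing the layer offsets gives 59.4808 m.

59.48 m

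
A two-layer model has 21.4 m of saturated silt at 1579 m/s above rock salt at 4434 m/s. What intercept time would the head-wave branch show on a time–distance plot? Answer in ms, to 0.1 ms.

25.3 ms

θ_c = arcsin(V₁/V₂) = arcsin(1579/4434) = 20.86°; cos θ_c = 0.9344.
tᵢ = 2h·cos θ_c / V₁ = 2·21.4·0.9344 / 1579 = 0.02533 s.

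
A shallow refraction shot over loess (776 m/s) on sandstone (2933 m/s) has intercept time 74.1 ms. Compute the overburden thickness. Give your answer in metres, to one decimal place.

29.8 m

θ_c = arcsin(776/2933) = 15.34°; cos θ_c = 0.9644.
tᵢ = 2h cos θ_c/V₁ ⇒ h = tᵢ·V₁/(2 cos θ_c) = 0.0741·776/(2·0.9644) = 29.81 m.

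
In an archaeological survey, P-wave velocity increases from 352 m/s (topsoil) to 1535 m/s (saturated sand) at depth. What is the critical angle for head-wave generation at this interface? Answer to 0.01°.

13.26°

At critical incidence the refracted ray runs along the interface (θ₂ = 90°), so sin θ_c = V₁/V₂.
θ_c = arcsin(352/1535) = arcsin 0.2293 = 13.26°.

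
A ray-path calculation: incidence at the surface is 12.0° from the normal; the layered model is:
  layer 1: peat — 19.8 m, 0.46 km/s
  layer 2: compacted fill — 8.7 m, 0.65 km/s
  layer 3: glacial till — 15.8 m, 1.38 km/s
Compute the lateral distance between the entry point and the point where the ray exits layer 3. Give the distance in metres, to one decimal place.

Ray parameter p = sin 12.0° / 0.46 km/s = 4.5198e-01 s/km.
Layer 1: θ = 12.00°; offset = 19.8·tan 12.00° = 4.209 m.
Layer 2: sin θ = p·0.65 = 0.2938 → θ = 17.08°; offset = 8.7·tan 17.08° = 2.674 m.
Layer 3: sin θ = p·1.38 = 0.6237 → θ = 38.59°; offset = 15.8·tan 38.59° = 12.608 m.
Total horizontal offset = 19.491 m.

19.5 m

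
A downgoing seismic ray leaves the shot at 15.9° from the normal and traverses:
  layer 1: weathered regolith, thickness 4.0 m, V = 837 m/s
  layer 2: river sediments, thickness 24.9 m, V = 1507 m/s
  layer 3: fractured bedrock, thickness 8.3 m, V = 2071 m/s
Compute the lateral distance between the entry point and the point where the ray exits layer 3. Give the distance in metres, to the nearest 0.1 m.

22.9 m

Apply Snell's law at each interface; in layer i the horizontal offset is hᵢ·tan θᵢ.
Layer 1: θ = 15.90°; offset = 4.0·tan 15.90° = 1.139 m.
Layer 2: sin θ = 1507·sin 15.9°/837 = 0.4933, θ = 29.55°; offset = 24.9·tan 29.55° = 14.119 m.
Layer 3: sin θ = 2071·sin 15.9°/837 = 0.6779, θ = 42.68°; offset = 8.3·tan 42.68° = 7.653 m.
Summing the layer offsets gives 22.911 m.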